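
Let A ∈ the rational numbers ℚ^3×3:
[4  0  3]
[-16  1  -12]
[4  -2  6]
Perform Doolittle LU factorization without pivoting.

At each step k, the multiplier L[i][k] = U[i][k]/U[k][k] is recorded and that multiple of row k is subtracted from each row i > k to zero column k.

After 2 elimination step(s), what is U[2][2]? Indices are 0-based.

[col 0] pivot 4
  R1 -= -4*R0 → (0, 1, 0)  (L[1][0] := -4)
  R2 -= 1*R0 → (0, -2, 3)  (L[2][0] := 1)
[col 1] pivot 1
  R2 -= -2*R1 → (0, 0, 3)  (L[2][1] := -2)

U[2][2] = 3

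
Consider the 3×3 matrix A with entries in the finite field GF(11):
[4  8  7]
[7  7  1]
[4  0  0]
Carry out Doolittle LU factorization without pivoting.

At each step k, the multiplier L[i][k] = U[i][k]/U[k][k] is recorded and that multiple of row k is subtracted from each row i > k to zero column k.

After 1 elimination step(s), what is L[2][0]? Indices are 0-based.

L[2][0] = 1

Step 1: pivot at (0,0) is 4.
  row1 ← row1 − (10)·row0  ⇒  L[1][0]=10, U row1=(0, 4, 8)
  row2 ← row2 − (1)·row0  ⇒  L[2][0]=1, U row2=(0, 3, 4)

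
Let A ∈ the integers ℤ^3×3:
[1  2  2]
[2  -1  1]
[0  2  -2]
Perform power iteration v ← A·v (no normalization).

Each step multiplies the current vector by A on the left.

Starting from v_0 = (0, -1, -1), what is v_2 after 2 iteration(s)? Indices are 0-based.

v_0 = (0, -1, -1).
v_1 = A·v_0 = (-4, 0, 0).
v_2 = A·v_1 = (-4, -8, 0).

v_2 = (-4, -8, 0)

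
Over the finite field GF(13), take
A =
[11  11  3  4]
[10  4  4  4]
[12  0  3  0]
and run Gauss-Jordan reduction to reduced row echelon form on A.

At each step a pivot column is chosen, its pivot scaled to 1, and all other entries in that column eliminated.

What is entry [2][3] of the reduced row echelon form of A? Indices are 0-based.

[1] R0 /= 11  ⇒  (1, 1, 5, 11)
     R1 -= 10·R0  ⇒  (0, 7, 6, 11)
     R2 -= 12·R0  ⇒  (0, 1, 8, 11)
[2] R1 /= 7  ⇒  (0, 1, 12, 9)
     R0 -= 1·R1  ⇒  (1, 0, 6, 2)
     R2 -= 1·R1  ⇒  (0, 0, 9, 2)
[3] R2 /= 9  ⇒  (0, 0, 1, 6)
     R0 -= 6·R2  ⇒  (1, 0, 0, 5)
     R1 -= 12·R2  ⇒  (0, 1, 0, 2)

M[2][3] = 6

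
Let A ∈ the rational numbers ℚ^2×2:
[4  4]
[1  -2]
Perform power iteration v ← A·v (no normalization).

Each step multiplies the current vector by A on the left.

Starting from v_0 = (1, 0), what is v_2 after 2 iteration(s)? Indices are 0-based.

v_0 = (1, 0).
v_1 = A·v_0 = (4, 1).
v_2 = A·v_1 = (20, 2).

v_2 = (20, 2)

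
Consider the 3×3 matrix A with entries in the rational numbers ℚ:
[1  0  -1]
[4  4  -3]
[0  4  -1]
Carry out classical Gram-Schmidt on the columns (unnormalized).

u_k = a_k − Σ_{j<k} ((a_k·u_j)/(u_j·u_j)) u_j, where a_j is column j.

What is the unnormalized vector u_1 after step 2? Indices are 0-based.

u_1 = (-16/17, 4/17, 4)

Step 1: u_0 = a_0 = (1, 4, 0).
Step 2: u_1 = a_1 − (16/17)·u_0 = (-16/17, 4/17, 4).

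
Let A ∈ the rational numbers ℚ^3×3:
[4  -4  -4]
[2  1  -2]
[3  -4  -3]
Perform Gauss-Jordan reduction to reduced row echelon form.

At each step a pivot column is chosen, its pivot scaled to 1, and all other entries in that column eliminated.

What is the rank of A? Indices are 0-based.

step 1: normalize row 0 (÷4) = (1, -1, -1)
  row 1: subtract 2×row0 = (0, 3, 0)
  row 2: subtract 3×row0 = (0, -1, 0)
step 2: normalize row 1 (÷3) = (0, 1, 0)
  row 0: subtract -1×row1 = (1, 0, -1)
  row 2: subtract -1×row1 = (0, 0, 0)
skip col 2 (zero from row 2)

rank = 2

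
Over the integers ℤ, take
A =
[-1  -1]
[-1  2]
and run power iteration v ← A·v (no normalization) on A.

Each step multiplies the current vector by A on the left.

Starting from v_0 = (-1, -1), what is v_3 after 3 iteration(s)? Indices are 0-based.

v_3 = (5, -7)

v_0 = (-1, -1).
v_1 = A·v_0 = (2, -1).
v_2 = A·v_1 = (-1, -4).
v_3 = A·v_2 = (5, -7).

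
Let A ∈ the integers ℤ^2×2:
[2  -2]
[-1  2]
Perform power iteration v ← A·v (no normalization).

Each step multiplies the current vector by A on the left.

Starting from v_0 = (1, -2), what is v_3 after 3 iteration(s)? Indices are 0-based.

v_3 = (76, -54)

v_0 = (1, -2).
v_1 = A·v_0 = (6, -5).
v_2 = A·v_1 = (22, -16).
v_3 = A·v_2 = (76, -54).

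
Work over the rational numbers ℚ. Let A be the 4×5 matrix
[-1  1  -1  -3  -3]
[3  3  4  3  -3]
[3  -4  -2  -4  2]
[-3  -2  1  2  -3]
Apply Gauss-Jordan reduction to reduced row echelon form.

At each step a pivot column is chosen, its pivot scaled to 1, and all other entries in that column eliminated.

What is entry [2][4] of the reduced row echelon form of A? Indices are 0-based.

[1] R0 /= -1  ⇒  (1, -1, 1, 3, 3)
     R1 -= 3·R0  ⇒  (0, 6, 1, -6, -12)
     R2 -= 3·R0  ⇒  (0, -1, -5, -13, -7)
     R3 -= -3·R0  ⇒  (0, -5, 4, 11, 6)
[2] R1 /= 6  ⇒  (0, 1, 1/6, -1, -2)
     R0 -= -1·R1  ⇒  (1, 0, 7/6, 2, 1)
     R2 -= -1·R1  ⇒  (0, 0, -29/6, -14, -9)
     R3 -= -5·R1  ⇒  (0, 0, 29/6, 6, -4)
[3] R2 /= -29/6  ⇒  (0, 0, 1, 84/29, 54/29)
     R0 -= 7/6·R2  ⇒  (1, 0, 0, -40/29, -34/29)
     R1 -= 1/6·R2  ⇒  (0, 1, 0, -43/29, -67/29)
     R3 -= 29/6·R2  ⇒  (0, 0, 0, -8, -13)
[4] R3 /= -8  ⇒  (0, 0, 0, 1, 13/8)
     R0 -= -40/29·R3  ⇒  (1, 0, 0, 0, 31/29)
     R1 -= -43/29·R3  ⇒  (0, 1, 0, 0, 23/232)
     R2 -= 84/29·R3  ⇒  (0, 0, 1, 0, -165/58)

M[2][4] = -165/58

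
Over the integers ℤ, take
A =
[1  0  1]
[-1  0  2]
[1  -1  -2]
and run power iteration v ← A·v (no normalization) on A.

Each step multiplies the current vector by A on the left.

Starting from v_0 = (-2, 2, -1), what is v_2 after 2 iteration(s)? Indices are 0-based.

v_2 = (-5, -1, 1)

v_0 = (-2, 2, -1).
v_1 = A·v_0 = (-3, 0, -2).
v_2 = A·v_1 = (-5, -1, 1).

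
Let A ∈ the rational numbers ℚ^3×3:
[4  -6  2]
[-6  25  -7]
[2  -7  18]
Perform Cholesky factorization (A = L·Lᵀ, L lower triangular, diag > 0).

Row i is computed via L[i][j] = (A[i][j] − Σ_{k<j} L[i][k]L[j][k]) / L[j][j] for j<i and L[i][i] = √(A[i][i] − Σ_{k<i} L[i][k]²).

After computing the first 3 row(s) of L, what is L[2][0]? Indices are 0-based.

Step 1: L[0][0] = √(4) = 2.
  L[1][0] = (-6) / L[0][0] = -3.
Step 2: L[1][1] = √(16) = 4.
  L[2][0] = (2) / L[0][0] = 1.
  L[2][1] = (-4) / L[1][1] = -1.
Step 3: L[2][2] = √(16) = 4.

L[2][0] = 1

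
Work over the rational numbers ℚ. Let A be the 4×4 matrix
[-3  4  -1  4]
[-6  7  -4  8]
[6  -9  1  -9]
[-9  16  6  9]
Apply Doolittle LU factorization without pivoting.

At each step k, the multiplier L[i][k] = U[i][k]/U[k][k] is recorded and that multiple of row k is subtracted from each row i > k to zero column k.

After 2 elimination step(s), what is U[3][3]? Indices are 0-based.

Step 1: pivot at (0,0) is -3.
  row1 ← row1 − (2)·row0  ⇒  L[1][0]=2, U row1=(0, -1, -2, 0)
  row2 ← row2 − (-2)·row0  ⇒  L[2][0]=-2, U row2=(0, -1, -1, -1)
  row3 ← row3 − (3)·row0  ⇒  L[3][0]=3, U row3=(0, 4, 9, -3)
Step 2: pivot at (1,1) is -1.
  row2 ← row2 − (1)·row1  ⇒  L[2][1]=1, U row2=(0, 0, 1, -1)
  row3 ← row3 − (-4)·row1  ⇒  L[3][1]=-4, U row3=(0, 0, 1, -3)

U[3][3] = -3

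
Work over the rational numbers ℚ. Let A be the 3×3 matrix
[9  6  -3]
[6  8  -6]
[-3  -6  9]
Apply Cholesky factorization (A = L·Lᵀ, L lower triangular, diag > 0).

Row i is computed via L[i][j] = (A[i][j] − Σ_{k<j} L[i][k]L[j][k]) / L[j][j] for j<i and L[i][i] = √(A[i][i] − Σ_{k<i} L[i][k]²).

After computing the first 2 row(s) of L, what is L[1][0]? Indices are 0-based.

Step 1: L[0][0] = √(9) = 3.
  L[1][0] = (6) / L[0][0] = 2.
Step 2: L[1][1] = √(4) = 2.

L[1][0] = 2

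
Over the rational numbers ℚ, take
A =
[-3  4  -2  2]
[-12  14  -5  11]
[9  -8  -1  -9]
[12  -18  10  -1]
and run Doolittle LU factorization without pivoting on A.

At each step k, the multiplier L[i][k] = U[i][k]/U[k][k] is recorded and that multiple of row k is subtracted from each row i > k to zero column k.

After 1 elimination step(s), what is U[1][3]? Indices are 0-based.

k=0: U[0][0]=-3
  eliminate (1,0): mult=4, new row 1: (0, -2, 3, 3); set L[1][0]=4
  eliminate (2,0): mult=-3, new row 2: (0, 4, -7, -3); set L[2][0]=-3
  eliminate (3,0): mult=-4, new row 3: (0, -2, 2, 7); set L[3][0]=-4

U[1][3] = 3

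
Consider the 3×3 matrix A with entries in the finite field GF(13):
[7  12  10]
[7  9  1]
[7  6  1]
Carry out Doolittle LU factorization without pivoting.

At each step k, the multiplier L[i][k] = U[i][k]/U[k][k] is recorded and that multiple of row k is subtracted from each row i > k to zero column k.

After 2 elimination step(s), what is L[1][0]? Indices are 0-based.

Step 1: pivot at (0,0) is 7.
  row1 ← row1 − (1)·row0  ⇒  L[1][0]=1, U row1=(0, 10, 4)
  row2 ← row2 − (1)·row0  ⇒  L[2][0]=1, U row2=(0, 7, 4)
Step 2: pivot at (1,1) is 10.
  row2 ← row2 − (2)·row1  ⇒  L[2][1]=2, U row2=(0, 0, 9)

L[1][0] = 1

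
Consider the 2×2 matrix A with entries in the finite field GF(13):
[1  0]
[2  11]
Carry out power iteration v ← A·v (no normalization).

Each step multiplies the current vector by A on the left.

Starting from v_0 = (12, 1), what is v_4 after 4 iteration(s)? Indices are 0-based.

v_4 = (12, 0)

v_0 = (12, 1).
v_1 = A·v_0 = (12, 9).
v_2 = A·v_1 = (12, 6).
v_3 = A·v_2 = (12, 12).
v_4 = A·v_3 = (12, 0).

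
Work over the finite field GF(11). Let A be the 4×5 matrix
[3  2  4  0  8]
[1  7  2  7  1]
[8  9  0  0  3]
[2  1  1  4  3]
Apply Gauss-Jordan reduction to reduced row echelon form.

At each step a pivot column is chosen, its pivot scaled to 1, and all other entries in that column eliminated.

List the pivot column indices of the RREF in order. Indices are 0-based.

pivot columns: 0, 1, 2, 3

[1] R0 /= 3  ⇒  (1, 8, 5, 0, 10)
     R1 -= 1·R0  ⇒  (0, 10, 8, 7, 2)
     R2 -= 8·R0  ⇒  (0, 0, 4, 0, 0)
     R3 -= 2·R0  ⇒  (0, 7, 2, 4, 5)
[2] R1 /= 10  ⇒  (0, 1, 3, 4, 9)
     R0 -= 8·R1  ⇒  (1, 0, 3, 1, 4)
     R3 -= 7·R1  ⇒  (0, 0, 3, 9, 8)
[3] R2 /= 4  ⇒  (0, 0, 1, 0, 0)
     R0 -= 3·R2  ⇒  (1, 0, 0, 1, 4)
     R1 -= 3·R2  ⇒  (0, 1, 0, 4, 9)
     R3 -= 3·R2  ⇒  (0, 0, 0, 9, 8)
[4] R3 /= 9  ⇒  (0, 0, 0, 1, 7)
     R0 -= 1·R3  ⇒  (1, 0, 0, 0, 8)
     R1 -= 4·R3  ⇒  (0, 1, 0, 0, 3)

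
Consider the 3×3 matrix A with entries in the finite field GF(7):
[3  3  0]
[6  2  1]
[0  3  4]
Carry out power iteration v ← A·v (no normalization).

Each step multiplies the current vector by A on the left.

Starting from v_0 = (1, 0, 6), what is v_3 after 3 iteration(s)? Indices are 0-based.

v_0 = (1, 0, 6).
v_1 = A·v_0 = (3, 5, 3).
v_2 = A·v_1 = (3, 3, 6).
v_3 = A·v_2 = (4, 2, 5).

v_3 = (4, 2, 5)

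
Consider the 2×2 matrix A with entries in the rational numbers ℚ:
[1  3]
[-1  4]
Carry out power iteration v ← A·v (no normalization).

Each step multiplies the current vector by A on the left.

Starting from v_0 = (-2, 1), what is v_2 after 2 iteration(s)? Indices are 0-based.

v_0 = (-2, 1).
v_1 = A·v_0 = (1, 6).
v_2 = A·v_1 = (19, 23).

v_2 = (19, 23)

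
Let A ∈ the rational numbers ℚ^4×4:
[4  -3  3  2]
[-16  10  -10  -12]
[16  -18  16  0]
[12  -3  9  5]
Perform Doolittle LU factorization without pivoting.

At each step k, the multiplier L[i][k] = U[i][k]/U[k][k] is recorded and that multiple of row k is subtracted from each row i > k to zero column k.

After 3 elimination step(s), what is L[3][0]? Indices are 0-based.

L[3][0] = 3

Step 1: pivot at (0,0) is 4.
  row1 ← row1 − (-4)·row0  ⇒  L[1][0]=-4, U row1=(0, -2, 2, -4)
  row2 ← row2 − (4)·row0  ⇒  L[2][0]=4, U row2=(0, -6, 4, -8)
  row3 ← row3 − (3)·row0  ⇒  L[3][0]=3, U row3=(0, 6, 0, -1)
Step 2: pivot at (1,1) is -2.
  row2 ← row2 − (3)·row1  ⇒  L[2][1]=3, U row2=(0, 0, -2, 4)
  row3 ← row3 − (-3)·row1  ⇒  L[3][1]=-3, U row3=(0, 0, 6, -13)
Step 3: pivot at (2,2) is -2.
  row3 ← row3 − (-3)·row2  ⇒  L[3][2]=-3, U row3=(0, 0, 0, -1)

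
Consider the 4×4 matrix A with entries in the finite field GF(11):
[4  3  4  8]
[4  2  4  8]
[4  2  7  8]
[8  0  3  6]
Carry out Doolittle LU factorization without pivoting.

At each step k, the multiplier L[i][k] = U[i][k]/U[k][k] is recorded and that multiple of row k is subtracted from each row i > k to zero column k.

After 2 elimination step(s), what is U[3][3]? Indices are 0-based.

Step 1: pivot at (0,0) is 4.
  row1 ← row1 − (1)·row0  ⇒  L[1][0]=1, U row1=(0, 10, 0, 0)
  row2 ← row2 − (1)·row0  ⇒  L[2][0]=1, U row2=(0, 10, 3, 0)
  row3 ← row3 − (2)·row0  ⇒  L[3][0]=2, U row3=(0, 5, 6, 1)
Step 2: pivot at (1,1) is 10.
  row2 ← row2 − (1)·row1  ⇒  L[2][1]=1, U row2=(0, 0, 3, 0)
  row3 ← row3 − (6)·row1  ⇒  L[3][1]=6, U row3=(0, 0, 6, 1)

U[3][3] = 1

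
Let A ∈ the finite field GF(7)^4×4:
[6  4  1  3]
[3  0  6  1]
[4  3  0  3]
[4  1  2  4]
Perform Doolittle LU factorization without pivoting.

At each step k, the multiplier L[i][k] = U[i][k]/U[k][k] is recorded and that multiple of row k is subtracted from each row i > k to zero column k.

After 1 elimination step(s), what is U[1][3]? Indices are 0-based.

U[1][3] = 3

Step 1: pivot at (0,0) is 6.
  row1 ← row1 − (4)·row0  ⇒  L[1][0]=4, U row1=(0, 5, 2, 3)
  row2 ← row2 − (3)·row0  ⇒  L[2][0]=3, U row2=(0, 5, 4, 1)
  row3 ← row3 − (3)·row0  ⇒  L[3][0]=3, U row3=(0, 3, 6, 2)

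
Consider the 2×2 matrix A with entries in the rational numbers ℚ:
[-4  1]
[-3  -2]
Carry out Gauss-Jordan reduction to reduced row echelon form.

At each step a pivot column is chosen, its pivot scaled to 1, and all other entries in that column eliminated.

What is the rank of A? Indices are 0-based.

rank = 2

pivot(0,0)=-4: scale R0 → (1, -1/4)
  clear (1,0): R1 −= (-3)R0 → (0, -11/4)
pivot(1,1)=-11/4: scale R1 → (0, 1)
  clear (0,1): R0 −= (-1/4)R1 → (1, 0)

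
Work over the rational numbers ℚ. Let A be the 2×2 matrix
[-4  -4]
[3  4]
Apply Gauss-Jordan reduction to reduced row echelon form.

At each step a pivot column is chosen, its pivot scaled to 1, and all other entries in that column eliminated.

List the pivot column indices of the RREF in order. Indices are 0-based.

[1] R0 /= -4  ⇒  (1, 1)
     R1 -= 3·R0  ⇒  (0, 1)
[2] R1 /= 1  ⇒  (0, 1)
     R0 -= 1·R1  ⇒  (1, 0)

pivot columns: 0, 1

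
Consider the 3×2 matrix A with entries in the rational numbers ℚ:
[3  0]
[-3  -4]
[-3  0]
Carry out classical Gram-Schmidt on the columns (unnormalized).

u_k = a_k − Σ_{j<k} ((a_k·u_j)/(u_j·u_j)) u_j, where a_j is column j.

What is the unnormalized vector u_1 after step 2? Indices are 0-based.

u_1 = (-4/3, -8/3, 4/3)

Step 1: u_0 = a_0 = (3, -3, -3).
Step 2: u_1 = a_1 − (4/9)·u_0 = (-4/3, -8/3, 4/3).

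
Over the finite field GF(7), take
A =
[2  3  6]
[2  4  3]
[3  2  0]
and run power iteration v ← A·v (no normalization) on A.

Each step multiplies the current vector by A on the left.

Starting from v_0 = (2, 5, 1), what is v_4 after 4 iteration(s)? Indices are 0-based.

v_0 = (2, 5, 1).
v_1 = A·v_0 = (4, 6, 2).
v_2 = A·v_1 = (3, 3, 3).
v_3 = A·v_2 = (5, 6, 1).
v_4 = A·v_3 = (6, 2, 6).

v_4 = (6, 2, 6)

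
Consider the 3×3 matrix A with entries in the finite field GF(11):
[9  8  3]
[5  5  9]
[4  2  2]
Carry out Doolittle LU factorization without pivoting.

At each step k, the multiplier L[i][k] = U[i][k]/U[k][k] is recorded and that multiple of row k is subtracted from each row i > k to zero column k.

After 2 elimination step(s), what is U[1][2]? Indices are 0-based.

U[1][2] = 0

k=0: U[0][0]=9
  eliminate (1,0): mult=3, new row 1: (0, 3, 0); set L[1][0]=3
  eliminate (2,0): mult=9, new row 2: (0, 7, 8); set L[2][0]=9
k=1: U[1][1]=3
  eliminate (2,1): mult=6, new row 2: (0, 0, 8); set L[2][1]=6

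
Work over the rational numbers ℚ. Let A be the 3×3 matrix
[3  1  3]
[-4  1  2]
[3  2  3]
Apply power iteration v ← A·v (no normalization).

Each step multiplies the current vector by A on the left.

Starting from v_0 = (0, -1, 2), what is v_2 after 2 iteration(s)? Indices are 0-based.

v_2 = (30, -9, 33)

v_0 = (0, -1, 2).
v_1 = A·v_0 = (5, 3, 4).
v_2 = A·v_1 = (30, -9, 33).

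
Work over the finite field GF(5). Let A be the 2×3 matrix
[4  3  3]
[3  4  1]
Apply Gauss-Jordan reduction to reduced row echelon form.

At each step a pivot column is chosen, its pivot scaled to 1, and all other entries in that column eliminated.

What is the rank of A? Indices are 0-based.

rank = 2

[1] R0 /= 4  ⇒  (1, 2, 2)
     R1 -= 3·R0  ⇒  (0, 3, 0)
[2] R1 /= 3  ⇒  (0, 1, 0)
     R0 -= 2·R1  ⇒  (1, 0, 2)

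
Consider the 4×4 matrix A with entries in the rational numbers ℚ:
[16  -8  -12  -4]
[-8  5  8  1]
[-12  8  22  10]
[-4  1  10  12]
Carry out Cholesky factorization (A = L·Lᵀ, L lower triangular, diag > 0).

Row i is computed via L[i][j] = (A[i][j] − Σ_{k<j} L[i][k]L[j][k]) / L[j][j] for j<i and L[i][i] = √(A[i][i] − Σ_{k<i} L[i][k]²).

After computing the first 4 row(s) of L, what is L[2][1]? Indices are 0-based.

L[2][1] = 2

Step 1: L[0][0] = √(16) = 4.
  L[1][0] = (-8) / L[0][0] = -2.
Step 2: L[1][1] = √(1) = 1.
  L[2][0] = (-12) / L[0][0] = -3.
  L[2][1] = (2) / L[1][1] = 2.
Step 3: L[2][2] = √(9) = 3.
  L[3][0] = (-4) / L[0][0] = -1.
  L[3][1] = (-1) / L[1][1] = -1.
  L[3][2] = (9) / L[2][2] = 3.
Step 4: L[3][3] = √(1) = 1.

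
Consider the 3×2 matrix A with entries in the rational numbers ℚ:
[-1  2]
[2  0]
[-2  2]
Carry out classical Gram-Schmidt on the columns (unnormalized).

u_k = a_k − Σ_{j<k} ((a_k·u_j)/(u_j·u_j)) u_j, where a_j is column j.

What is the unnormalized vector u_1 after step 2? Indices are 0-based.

Step 1: u_0 = a_0 = (-1, 2, -2).
Step 2: u_1 = a_1 − (-2/3)·u_0 = (4/3, 4/3, 2/3).

u_1 = (4/3, 4/3, 2/3)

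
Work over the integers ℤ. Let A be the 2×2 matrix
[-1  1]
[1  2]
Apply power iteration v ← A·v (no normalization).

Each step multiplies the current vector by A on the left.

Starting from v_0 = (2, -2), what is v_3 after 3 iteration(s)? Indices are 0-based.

v_3 = (-10, -14)

v_0 = (2, -2).
v_1 = A·v_0 = (-4, -2).
v_2 = A·v_1 = (2, -8).
v_3 = A·v_2 = (-10, -14).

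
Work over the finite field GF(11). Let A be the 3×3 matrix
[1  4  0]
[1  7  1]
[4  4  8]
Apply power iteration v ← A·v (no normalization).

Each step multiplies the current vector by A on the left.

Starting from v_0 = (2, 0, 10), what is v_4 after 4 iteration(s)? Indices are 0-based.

v_0 = (2, 0, 10).
v_1 = A·v_0 = (2, 1, 0).
v_2 = A·v_1 = (6, 9, 1).
v_3 = A·v_2 = (9, 4, 2).
v_4 = A·v_3 = (3, 6, 2).

v_4 = (3, 6, 2)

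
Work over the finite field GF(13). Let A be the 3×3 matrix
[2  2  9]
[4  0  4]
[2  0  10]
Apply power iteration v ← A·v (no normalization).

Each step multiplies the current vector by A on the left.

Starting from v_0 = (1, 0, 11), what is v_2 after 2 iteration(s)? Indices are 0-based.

v_0 = (1, 0, 11).
v_1 = A·v_0 = (10, 9, 8).
v_2 = A·v_1 = (6, 7, 9).

v_2 = (6, 7, 9)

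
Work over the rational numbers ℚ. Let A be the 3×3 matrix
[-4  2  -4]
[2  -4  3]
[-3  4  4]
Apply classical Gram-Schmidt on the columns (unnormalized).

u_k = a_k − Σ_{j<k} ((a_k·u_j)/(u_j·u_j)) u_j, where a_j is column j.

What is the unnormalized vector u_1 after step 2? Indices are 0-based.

Step 1: u_0 = a_0 = (-4, 2, -3).
Step 2: u_1 = a_1 − (-28/29)·u_0 = (-54/29, -60/29, 32/29).

u_1 = (-54/29, -60/29, 32/29)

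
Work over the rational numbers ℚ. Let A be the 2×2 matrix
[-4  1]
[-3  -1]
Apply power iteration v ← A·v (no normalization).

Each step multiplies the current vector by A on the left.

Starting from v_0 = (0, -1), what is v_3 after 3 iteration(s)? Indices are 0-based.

v_3 = (-18, -17)

v_0 = (0, -1).
v_1 = A·v_0 = (-1, 1).
v_2 = A·v_1 = (5, 2).
v_3 = A·v_2 = (-18, -17).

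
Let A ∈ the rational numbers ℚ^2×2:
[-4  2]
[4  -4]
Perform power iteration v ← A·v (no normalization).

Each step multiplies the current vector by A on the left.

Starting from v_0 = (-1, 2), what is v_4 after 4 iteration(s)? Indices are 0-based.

v_0 = (-1, 2).
v_1 = A·v_0 = (8, -12).
v_2 = A·v_1 = (-56, 80).
v_3 = A·v_2 = (384, -544).
v_4 = A·v_3 = (-2624, 3712).

v_4 = (-2624, 3712)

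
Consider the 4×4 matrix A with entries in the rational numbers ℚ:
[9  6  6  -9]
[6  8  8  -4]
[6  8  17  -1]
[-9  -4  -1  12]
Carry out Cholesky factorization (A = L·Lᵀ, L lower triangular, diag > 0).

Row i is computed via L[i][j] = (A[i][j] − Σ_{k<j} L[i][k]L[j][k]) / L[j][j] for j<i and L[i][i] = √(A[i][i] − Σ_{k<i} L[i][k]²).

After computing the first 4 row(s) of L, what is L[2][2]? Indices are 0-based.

L[2][2] = 3

Step 1: L[0][0] = √(9) = 3.
  L[1][0] = (6) / L[0][0] = 2.
Step 2: L[1][1] = √(4) = 2.
  L[2][0] = (6) / L[0][0] = 2.
  L[2][1] = (4) / L[1][1] = 2.
Step 3: L[2][2] = √(9) = 3.
  L[3][0] = (-9) / L[0][0] = -3.
  L[3][1] = (2) / L[1][1] = 1.
  L[3][2] = (3) / L[2][2] = 1.
Step 4: L[3][3] = √(1) = 1.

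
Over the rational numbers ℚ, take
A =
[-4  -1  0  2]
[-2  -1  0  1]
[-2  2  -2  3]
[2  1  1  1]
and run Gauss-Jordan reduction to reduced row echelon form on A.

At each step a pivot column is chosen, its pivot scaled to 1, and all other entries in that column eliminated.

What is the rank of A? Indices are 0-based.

[1] R0 /= -4  ⇒  (1, 1/4, 0, -1/2)
     R1 -= -2·R0  ⇒  (0, -1/2, 0, 0)
     R2 -= -2·R0  ⇒  (0, 5/2, -2, 2)
     R3 -= 2·R0  ⇒  (0, 1/2, 1, 2)
[2] R1 /= -1/2  ⇒  (0, 1, 0, 0)
     R0 -= 1/4·R1  ⇒  (1, 0, 0, -1/2)
     R2 -= 5/2·R1  ⇒  (0, 0, -2, 2)
     R3 -= 1/2·R1  ⇒  (0, 0, 1, 2)
[3] R2 /= -2  ⇒  (0, 0, 1, -1)
     R3 -= 1·R2  ⇒  (0, 0, 0, 3)
[4] R3 /= 3  ⇒  (0, 0, 0, 1)
     R0 -= -1/2·R3  ⇒  (1, 0, 0, 0)
     R2 -= -1·R3  ⇒  (0, 0, 1, 0)

rank = 4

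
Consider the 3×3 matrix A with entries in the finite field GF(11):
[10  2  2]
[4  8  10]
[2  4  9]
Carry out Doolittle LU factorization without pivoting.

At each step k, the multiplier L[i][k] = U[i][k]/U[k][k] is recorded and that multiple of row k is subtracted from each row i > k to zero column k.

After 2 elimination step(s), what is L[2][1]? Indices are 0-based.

L[2][1] = 6

k=0: U[0][0]=10
  eliminate (1,0): mult=7, new row 1: (0, 5, 7); set L[1][0]=7
  eliminate (2,0): mult=9, new row 2: (0, 8, 2); set L[2][0]=9
k=1: U[1][1]=5
  eliminate (2,1): mult=6, new row 2: (0, 0, 4); set L[2][1]=6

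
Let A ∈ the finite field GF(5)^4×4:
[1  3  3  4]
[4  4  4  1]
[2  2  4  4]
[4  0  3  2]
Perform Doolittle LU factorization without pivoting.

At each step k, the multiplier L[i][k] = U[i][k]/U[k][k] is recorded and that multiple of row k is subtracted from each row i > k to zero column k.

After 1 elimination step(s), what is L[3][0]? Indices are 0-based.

k=0: U[0][0]=1
  eliminate (1,0): mult=4, new row 1: (0, 2, 2, 0); set L[1][0]=4
  eliminate (2,0): mult=2, new row 2: (0, 1, 3, 1); set L[2][0]=2
  eliminate (3,0): mult=4, new row 3: (0, 3, 1, 1); set L[3][0]=4

L[3][0] = 4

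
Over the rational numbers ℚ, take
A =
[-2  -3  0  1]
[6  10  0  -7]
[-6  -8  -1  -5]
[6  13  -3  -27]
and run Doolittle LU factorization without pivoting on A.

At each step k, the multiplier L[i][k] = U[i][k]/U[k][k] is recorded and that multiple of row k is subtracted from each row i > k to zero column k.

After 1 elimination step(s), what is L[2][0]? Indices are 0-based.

L[2][0] = 3

Step 1: pivot at (0,0) is -2.
  row1 ← row1 − (-3)·row0  ⇒  L[1][0]=-3, U row1=(0, 1, 0, -4)
  row2 ← row2 − (3)·row0  ⇒  L[2][0]=3, U row2=(0, 1, -1, -8)
  row3 ← row3 − (-3)·row0  ⇒  L[3][0]=-3, U row3=(0, 4, -3, -24)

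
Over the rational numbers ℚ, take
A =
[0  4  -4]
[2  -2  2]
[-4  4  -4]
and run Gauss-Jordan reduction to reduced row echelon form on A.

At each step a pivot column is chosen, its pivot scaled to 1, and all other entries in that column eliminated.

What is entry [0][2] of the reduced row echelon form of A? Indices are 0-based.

M[0][2] = 0

[1] R0 <-> R1
[1] R0 /= 2  ⇒  (1, -1, 1)
     R2 -= -4·R0  ⇒  (0, 0, 0)
[2] R1 /= 4  ⇒  (0, 1, -1)
     R0 -= -1·R1  ⇒  (1, 0, 0)
column 2 empty below row 2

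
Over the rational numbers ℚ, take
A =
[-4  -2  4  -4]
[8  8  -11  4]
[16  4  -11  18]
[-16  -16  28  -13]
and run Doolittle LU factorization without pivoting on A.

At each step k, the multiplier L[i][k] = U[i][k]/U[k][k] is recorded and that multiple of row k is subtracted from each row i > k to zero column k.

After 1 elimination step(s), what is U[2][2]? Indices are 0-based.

[col 0] pivot -4
  R1 -= -2*R0 → (0, 4, -3, -4)  (L[1][0] := -2)
  R2 -= -4*R0 → (0, -4, 5, 2)  (L[2][0] := -4)
  R3 -= 4*R0 → (0, -8, 12, 3)  (L[3][0] := 4)

U[2][2] = 5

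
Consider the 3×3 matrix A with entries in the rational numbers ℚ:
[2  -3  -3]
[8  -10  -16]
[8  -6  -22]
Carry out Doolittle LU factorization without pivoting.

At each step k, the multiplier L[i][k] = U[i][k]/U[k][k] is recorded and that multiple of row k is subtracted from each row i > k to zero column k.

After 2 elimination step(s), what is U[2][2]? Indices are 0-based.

U[2][2] = 2

k=0: U[0][0]=2
  eliminate (1,0): mult=4, new row 1: (0, 2, -4); set L[1][0]=4
  eliminate (2,0): mult=4, new row 2: (0, 6, -10); set L[2][0]=4
k=1: U[1][1]=2
  eliminate (2,1): mult=3, new row 2: (0, 0, 2); set L[2][1]=3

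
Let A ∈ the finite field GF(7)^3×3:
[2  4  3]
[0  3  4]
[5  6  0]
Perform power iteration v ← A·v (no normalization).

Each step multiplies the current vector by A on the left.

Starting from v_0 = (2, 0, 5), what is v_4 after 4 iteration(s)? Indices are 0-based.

v_4 = (2, 6, 1)

v_0 = (2, 0, 5).
v_1 = A·v_0 = (5, 6, 3).
v_2 = A·v_1 = (1, 2, 5).
v_3 = A·v_2 = (4, 5, 3).
v_4 = A·v_3 = (2, 6, 1).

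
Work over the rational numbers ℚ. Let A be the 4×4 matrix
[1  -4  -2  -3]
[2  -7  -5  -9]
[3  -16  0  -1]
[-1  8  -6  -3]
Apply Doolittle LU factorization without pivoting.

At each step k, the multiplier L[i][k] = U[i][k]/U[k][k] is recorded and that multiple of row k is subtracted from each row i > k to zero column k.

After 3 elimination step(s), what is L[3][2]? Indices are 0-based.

Step 1: pivot at (0,0) is 1.
  row1 ← row1 − (2)·row0  ⇒  L[1][0]=2, U row1=(0, 1, -1, -3)
  row2 ← row2 − (3)·row0  ⇒  L[2][0]=3, U row2=(0, -4, 6, 8)
  row3 ← row3 − (-1)·row0  ⇒  L[3][0]=-1, U row3=(0, 4, -8, -6)
Step 2: pivot at (1,1) is 1.
  row2 ← row2 − (-4)·row1  ⇒  L[2][1]=-4, U row2=(0, 0, 2, -4)
  row3 ← row3 − (4)·row1  ⇒  L[3][1]=4, U row3=(0, 0, -4, 6)
Step 3: pivot at (2,2) is 2.
  row3 ← row3 − (-2)·row2  ⇒  L[3][2]=-2, U row3=(0, 0, 0, -2)

L[3][2] = -2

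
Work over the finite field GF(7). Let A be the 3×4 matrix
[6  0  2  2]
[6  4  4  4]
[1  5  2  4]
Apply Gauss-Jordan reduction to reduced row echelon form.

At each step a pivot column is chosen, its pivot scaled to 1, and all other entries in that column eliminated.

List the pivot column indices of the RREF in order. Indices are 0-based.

pivot columns: 0, 1, 2

[1] R0 /= 6  ⇒  (1, 0, 5, 5)
     R1 -= 6·R0  ⇒  (0, 4, 2, 2)
     R2 -= 1·R0  ⇒  (0, 5, 4, 6)
[2] R1 /= 4  ⇒  (0, 1, 4, 4)
     R2 -= 5·R1  ⇒  (0, 0, 5, 0)
[3] R2 /= 5  ⇒  (0, 0, 1, 0)
     R0 -= 5·R2  ⇒  (1, 0, 0, 5)
     R1 -= 4·R2  ⇒  (0, 1, 0, 4)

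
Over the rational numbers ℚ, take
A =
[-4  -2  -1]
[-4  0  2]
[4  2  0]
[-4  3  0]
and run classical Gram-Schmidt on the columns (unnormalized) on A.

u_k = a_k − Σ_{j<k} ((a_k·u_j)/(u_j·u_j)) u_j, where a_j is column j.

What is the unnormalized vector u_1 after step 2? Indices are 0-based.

Step 1: u_0 = a_0 = (-4, -4, 4, -4).
Step 2: u_1 = a_1 − (1/16)·u_0 = (-7/4, 1/4, 7/4, 13/4).

u_1 = (-7/4, 1/4, 7/4, 13/4)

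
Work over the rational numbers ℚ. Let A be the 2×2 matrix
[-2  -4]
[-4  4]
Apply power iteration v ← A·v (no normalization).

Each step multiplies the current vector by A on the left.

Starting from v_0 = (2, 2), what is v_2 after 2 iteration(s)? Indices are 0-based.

v_2 = (24, 48)

v_0 = (2, 2).
v_1 = A·v_0 = (-12, 0).
v_2 = A·v_1 = (24, 48).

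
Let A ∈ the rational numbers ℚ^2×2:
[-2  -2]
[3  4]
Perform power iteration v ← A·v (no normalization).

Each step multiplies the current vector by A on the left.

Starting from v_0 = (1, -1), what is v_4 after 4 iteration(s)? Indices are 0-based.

v_0 = (1, -1).
v_1 = A·v_0 = (0, -1).
v_2 = A·v_1 = (2, -4).
v_3 = A·v_2 = (4, -10).
v_4 = A·v_3 = (12, -28).

v_4 = (12, -28)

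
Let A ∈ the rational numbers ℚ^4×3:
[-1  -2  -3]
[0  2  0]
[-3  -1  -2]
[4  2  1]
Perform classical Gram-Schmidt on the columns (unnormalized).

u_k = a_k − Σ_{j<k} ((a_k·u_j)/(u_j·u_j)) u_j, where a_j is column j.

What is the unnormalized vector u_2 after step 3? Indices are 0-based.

u_2 = (-22/13, -14/13, -10/13, -1)

Step 1: u_0 = a_0 = (-1, 0, -3, 4).
Step 2: u_1 = a_1 − (1/2)·u_0 = (-3/2, 2, 1/2, 0).
Step 3: u_2 = a_2 − (1/2)·u_0 − (7/13)·u_1 = (-22/13, -14/13, -10/13, -1).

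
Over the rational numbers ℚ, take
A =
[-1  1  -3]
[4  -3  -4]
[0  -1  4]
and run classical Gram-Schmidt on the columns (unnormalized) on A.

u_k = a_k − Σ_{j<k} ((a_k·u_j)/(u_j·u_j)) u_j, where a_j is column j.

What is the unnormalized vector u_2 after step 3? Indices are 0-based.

u_2 = (-8/3, -2/3, -2/3)

Step 1: u_0 = a_0 = (-1, 4, 0).
Step 2: u_1 = a_1 − (-13/17)·u_0 = (4/17, 1/17, -1).
Step 3: u_2 = a_2 − (-13/17)·u_0 − (-14/3)·u_1 = (-8/3, -2/3, -2/3).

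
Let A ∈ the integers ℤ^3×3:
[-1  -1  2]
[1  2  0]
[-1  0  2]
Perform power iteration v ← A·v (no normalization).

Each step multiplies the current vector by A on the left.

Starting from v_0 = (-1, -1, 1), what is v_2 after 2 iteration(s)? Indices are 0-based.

v_0 = (-1, -1, 1).
v_1 = A·v_0 = (4, -3, 3).
v_2 = A·v_1 = (5, -2, 2).

v_2 = (5, -2, 2)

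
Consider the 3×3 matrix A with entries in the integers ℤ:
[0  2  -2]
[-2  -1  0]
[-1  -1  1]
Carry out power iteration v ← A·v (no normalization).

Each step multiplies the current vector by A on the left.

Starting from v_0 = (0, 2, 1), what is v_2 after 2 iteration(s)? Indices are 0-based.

v_2 = (-2, -2, -1)

v_0 = (0, 2, 1).
v_1 = A·v_0 = (2, -2, -1).
v_2 = A·v_1 = (-2, -2, -1).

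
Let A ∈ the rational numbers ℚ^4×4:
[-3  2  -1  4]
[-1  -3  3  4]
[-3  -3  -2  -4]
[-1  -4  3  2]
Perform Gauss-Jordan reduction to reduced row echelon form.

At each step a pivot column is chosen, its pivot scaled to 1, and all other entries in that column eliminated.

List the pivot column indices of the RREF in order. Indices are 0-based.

[1] R0 /= -3  ⇒  (1, -2/3, 1/3, -4/3)
     R1 -= -1·R0  ⇒  (0, -11/3, 10/3, 8/3)
     R2 -= -3·R0  ⇒  (0, -5, -1, -8)
     R3 -= -1·R0  ⇒  (0, -14/3, 10/3, 2/3)
[2] R1 /= -11/3  ⇒  (0, 1, -10/11, -8/11)
     R0 -= -2/3·R1  ⇒  (1, 0, -3/11, -20/11)
     R2 -= -5·R1  ⇒  (0, 0, -61/11, -128/11)
     R3 -= -14/3·R1  ⇒  (0, 0, -10/11, -30/11)
[3] R2 /= -61/11  ⇒  (0, 0, 1, 128/61)
     R0 -= -3/11·R2  ⇒  (1, 0, 0, -76/61)
     R1 -= -10/11·R2  ⇒  (0, 1, 0, 72/61)
     R3 -= -10/11·R2  ⇒  (0, 0, 0, -50/61)
[4] R3 /= -50/61  ⇒  (0, 0, 0, 1)
     R0 -= -76/61·R3  ⇒  (1, 0, 0, 0)
     R1 -= 72/61·R3  ⇒  (0, 1, 0, 0)
     R2 -= 128/61·R3  ⇒  (0, 0, 1, 0)

pivot columns: 0, 1, 2, 3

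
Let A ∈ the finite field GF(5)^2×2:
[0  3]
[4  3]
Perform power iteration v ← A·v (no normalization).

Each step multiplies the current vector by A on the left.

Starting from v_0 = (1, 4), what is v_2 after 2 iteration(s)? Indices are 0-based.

v_2 = (3, 1)

v_0 = (1, 4).
v_1 = A·v_0 = (2, 1).
v_2 = A·v_1 = (3, 1).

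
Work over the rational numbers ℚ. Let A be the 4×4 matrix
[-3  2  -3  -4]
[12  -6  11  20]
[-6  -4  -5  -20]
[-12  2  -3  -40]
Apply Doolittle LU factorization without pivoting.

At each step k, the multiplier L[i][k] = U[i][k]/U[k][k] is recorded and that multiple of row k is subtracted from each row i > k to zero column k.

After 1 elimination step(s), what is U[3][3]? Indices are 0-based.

k=0: U[0][0]=-3
  eliminate (1,0): mult=-4, new row 1: (0, 2, -1, 4); set L[1][0]=-4
  eliminate (2,0): mult=2, new row 2: (0, -8, 1, -12); set L[2][0]=2
  eliminate (3,0): mult=4, new row 3: (0, -6, 9, -24); set L[3][0]=4

U[3][3] = -24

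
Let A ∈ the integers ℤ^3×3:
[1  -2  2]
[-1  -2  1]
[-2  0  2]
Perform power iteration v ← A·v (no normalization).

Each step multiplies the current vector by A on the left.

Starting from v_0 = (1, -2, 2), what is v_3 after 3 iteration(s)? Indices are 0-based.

v_0 = (1, -2, 2).
v_1 = A·v_0 = (9, 5, 2).
v_2 = A·v_1 = (3, -17, -14).
v_3 = A·v_2 = (9, 17, -34).

v_3 = (9, 17, -34)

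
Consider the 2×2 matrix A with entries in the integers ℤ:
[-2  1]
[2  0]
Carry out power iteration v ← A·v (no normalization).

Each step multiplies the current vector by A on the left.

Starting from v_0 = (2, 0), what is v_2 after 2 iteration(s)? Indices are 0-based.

v_2 = (12, -8)

v_0 = (2, 0).
v_1 = A·v_0 = (-4, 4).
v_2 = A·v_1 = (12, -8).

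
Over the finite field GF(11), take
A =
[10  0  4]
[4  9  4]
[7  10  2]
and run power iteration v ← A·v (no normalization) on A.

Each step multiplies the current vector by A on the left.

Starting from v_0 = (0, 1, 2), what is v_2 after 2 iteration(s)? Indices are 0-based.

v_2 = (4, 10, 1)

v_0 = (0, 1, 2).
v_1 = A·v_0 = (8, 6, 3).
v_2 = A·v_1 = (4, 10, 1).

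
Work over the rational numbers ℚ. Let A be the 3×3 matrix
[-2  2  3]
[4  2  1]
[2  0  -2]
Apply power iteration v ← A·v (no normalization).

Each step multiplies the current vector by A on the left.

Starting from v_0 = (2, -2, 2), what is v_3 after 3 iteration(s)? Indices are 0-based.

v_3 = (-36, 68, 40)

v_0 = (2, -2, 2).
v_1 = A·v_0 = (-2, 6, 0).
v_2 = A·v_1 = (16, 4, -4).
v_3 = A·v_2 = (-36, 68, 40).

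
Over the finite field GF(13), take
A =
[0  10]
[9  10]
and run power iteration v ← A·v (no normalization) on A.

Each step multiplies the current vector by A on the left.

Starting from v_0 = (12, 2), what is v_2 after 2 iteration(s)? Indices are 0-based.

v_0 = (12, 2).
v_1 = A·v_0 = (7, 11).
v_2 = A·v_1 = (6, 4).

v_2 = (6, 4)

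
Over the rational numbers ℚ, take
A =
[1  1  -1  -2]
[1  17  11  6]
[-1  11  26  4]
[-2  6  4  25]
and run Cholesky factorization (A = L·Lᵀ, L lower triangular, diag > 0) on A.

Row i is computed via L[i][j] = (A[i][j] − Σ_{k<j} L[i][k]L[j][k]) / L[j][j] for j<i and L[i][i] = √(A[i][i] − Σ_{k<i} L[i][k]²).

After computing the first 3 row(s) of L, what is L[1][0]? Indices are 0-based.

L[1][0] = 1

Step 1: L[0][0] = √(1) = 1.
  L[1][0] = (1) / L[0][0] = 1.
Step 2: L[1][1] = √(16) = 4.
  L[2][0] = (-1) / L[0][0] = -1.
  L[2][1] = (12) / L[1][1] = 3.
Step 3: L[2][2] = √(16) = 4.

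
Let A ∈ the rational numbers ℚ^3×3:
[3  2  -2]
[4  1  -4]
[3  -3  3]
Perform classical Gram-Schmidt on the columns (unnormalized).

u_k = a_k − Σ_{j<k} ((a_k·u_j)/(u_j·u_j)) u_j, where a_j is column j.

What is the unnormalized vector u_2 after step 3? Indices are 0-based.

Step 1: u_0 = a_0 = (3, 4, 3).
Step 2: u_1 = a_1 − (1/34)·u_0 = (65/34, 15/17, -105/34).
Step 3: u_2 = a_2 − (-13/34)·u_0 − (-113/95)·u_1 = (27/19, -27/19, 9/19).

u_2 = (27/19, -27/19, 9/19)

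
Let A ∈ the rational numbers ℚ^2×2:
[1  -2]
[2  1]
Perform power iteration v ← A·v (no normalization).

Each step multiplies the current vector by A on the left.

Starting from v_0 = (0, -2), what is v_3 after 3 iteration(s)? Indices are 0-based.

v_0 = (0, -2).
v_1 = A·v_0 = (4, -2).
v_2 = A·v_1 = (8, 6).
v_3 = A·v_2 = (-4, 22).

v_3 = (-4, 22)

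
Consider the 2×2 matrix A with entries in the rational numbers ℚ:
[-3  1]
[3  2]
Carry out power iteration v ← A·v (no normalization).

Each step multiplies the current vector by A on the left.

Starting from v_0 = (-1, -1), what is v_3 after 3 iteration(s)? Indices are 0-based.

v_3 = (29, -41)

v_0 = (-1, -1).
v_1 = A·v_0 = (2, -5).
v_2 = A·v_1 = (-11, -4).
v_3 = A·v_2 = (29, -41).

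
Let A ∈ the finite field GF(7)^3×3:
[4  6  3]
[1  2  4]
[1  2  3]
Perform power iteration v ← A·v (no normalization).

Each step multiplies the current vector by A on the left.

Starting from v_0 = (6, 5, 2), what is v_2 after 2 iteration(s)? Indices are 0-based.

v_2 = (2, 0, 6)

v_0 = (6, 5, 2).
v_1 = A·v_0 = (4, 3, 1).
v_2 = A·v_1 = (2, 0, 6).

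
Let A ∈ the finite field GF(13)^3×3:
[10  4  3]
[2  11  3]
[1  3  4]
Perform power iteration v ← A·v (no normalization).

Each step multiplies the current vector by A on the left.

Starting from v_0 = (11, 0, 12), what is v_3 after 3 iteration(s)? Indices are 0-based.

v_3 = (8, 7, 4)

v_0 = (11, 0, 12).
v_1 = A·v_0 = (3, 6, 7).
v_2 = A·v_1 = (10, 2, 10).
v_3 = A·v_2 = (8, 7, 4).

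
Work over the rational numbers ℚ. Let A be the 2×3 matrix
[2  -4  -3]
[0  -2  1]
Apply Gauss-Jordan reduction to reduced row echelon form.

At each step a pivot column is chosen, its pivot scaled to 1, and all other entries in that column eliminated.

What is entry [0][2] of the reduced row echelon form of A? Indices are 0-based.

M[0][2] = -5/2

[1] R0 /= 2  ⇒  (1, -2, -3/2)
[2] R1 /= -2  ⇒  (0, 1, -1/2)
     R0 -= -2·R1  ⇒  (1, 0, -5/2)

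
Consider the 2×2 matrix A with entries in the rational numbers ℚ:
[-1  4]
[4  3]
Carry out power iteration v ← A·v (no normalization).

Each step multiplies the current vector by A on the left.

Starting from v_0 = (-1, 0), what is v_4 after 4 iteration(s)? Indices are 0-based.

v_4 = (-353, -336)

v_0 = (-1, 0).
v_1 = A·v_0 = (1, -4).
v_2 = A·v_1 = (-17, -8).
v_3 = A·v_2 = (-15, -92).
v_4 = A·v_3 = (-353, -336).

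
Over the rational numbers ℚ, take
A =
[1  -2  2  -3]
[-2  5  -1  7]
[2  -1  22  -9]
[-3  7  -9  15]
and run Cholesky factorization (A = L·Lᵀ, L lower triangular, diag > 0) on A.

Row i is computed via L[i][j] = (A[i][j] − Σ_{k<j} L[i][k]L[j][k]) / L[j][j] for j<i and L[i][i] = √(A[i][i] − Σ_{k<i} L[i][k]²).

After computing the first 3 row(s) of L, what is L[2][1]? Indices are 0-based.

L[2][1] = 3

Step 1: L[0][0] = √(1) = 1.
  L[1][0] = (-2) / L[0][0] = -2.
Step 2: L[1][1] = √(1) = 1.
  L[2][0] = (2) / L[0][0] = 2.
  L[2][1] = (3) / L[1][1] = 3.
Step 3: L[2][2] = √(9) = 3.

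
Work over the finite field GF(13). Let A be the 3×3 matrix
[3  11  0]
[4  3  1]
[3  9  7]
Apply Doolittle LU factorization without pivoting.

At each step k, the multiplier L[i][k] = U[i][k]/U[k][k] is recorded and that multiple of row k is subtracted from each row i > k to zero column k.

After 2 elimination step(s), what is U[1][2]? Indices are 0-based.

U[1][2] = 1

[col 0] pivot 3
  R1 -= 10*R0 → (0, 10, 1)  (L[1][0] := 10)
  R2 -= 1*R0 → (0, 11, 7)  (L[2][0] := 1)
[col 1] pivot 10
  R2 -= 5*R1 → (0, 0, 2)  (L[2][1] := 5)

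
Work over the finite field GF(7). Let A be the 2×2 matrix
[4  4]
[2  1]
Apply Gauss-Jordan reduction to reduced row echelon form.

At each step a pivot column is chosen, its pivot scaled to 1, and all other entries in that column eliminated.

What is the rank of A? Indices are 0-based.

rank = 2

[1] R0 /= 4  ⇒  (1, 1)
     R1 -= 2·R0  ⇒  (0, 6)
[2] R1 /= 6  ⇒  (0, 1)
     R0 -= 1·R1  ⇒  (1, 0)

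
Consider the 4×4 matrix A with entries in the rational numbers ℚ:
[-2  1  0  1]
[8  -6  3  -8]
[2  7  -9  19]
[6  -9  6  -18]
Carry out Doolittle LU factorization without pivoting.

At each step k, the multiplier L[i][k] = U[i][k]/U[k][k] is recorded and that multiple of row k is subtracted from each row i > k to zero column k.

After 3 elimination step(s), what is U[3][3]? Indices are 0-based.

Step 1: pivot at (0,0) is -2.
  row1 ← row1 − (-4)·row0  ⇒  L[1][0]=-4, U row1=(0, -2, 3, -4)
  row2 ← row2 − (-1)·row0  ⇒  L[2][0]=-1, U row2=(0, 8, -9, 20)
  row3 ← row3 − (-3)·row0  ⇒  L[3][0]=-3, U row3=(0, -6, 6, -15)
Step 2: pivot at (1,1) is -2.
  row2 ← row2 − (-4)·row1  ⇒  L[2][1]=-4, U row2=(0, 0, 3, 4)
  row3 ← row3 − (3)·row1  ⇒  L[3][1]=3, U row3=(0, 0, -3, -3)
Step 3: pivot at (2,2) is 3.
  row3 ← row3 − (-1)·row2  ⇒  L[3][2]=-1, U row3=(0, 0, 0, 1)

U[3][3] = 1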